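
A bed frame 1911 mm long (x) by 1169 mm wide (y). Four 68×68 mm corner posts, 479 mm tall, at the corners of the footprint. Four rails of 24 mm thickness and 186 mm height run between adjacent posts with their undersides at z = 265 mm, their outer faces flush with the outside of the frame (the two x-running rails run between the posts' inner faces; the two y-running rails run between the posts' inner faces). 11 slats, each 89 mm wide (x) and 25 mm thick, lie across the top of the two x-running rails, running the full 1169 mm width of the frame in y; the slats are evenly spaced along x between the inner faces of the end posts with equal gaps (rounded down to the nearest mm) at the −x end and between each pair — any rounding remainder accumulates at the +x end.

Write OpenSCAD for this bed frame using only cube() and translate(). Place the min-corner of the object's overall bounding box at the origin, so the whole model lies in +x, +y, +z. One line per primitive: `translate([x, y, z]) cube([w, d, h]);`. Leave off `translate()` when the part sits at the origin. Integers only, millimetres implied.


cube([68, 68, 479]);
translate([0, 1101, 0]) cube([68, 68, 479]);
translate([1843, 0, 0]) cube([68, 68, 479]);
translate([1843, 1101, 0]) cube([68, 68, 479]);
translate([68, 0, 265]) cube([1775, 24, 186]);
translate([68, 1145, 265]) cube([1775, 24, 186]);
translate([0, 68, 265]) cube([24, 1033, 186]);
translate([1887, 68, 265]) cube([24, 1033, 186]);
translate([134, 0, 451]) cube([89, 1169, 25]);
translate([289, 0, 451]) cube([89, 1169, 25]);
translate([444, 0, 451]) cube([89, 1169, 25]);
translate([599, 0, 451]) cube([89, 1169, 25]);
translate([754, 0, 451]) cube([89, 1169, 25]);
translate([909, 0, 451]) cube([89, 1169, 25]);
translate([1064, 0, 451]) cube([89, 1169, 25]);
translate([1219, 0, 451]) cube([89, 1169, 25]);
translate([1374, 0, 451]) cube([89, 1169, 25]);
translate([1529, 0, 451]) cube([89, 1169, 25]);
translate([1684, 0, 451]) cube([89, 1169, 25]);


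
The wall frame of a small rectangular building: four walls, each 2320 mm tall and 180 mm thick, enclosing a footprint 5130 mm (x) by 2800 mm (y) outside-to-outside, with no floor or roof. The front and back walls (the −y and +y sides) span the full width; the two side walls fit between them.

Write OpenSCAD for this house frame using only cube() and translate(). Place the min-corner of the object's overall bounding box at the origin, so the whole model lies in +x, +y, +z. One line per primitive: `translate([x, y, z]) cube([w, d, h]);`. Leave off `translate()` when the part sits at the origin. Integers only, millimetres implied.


cube([5130, 180, 2320]);
translate([0, 2620, 0]) cube([5130, 180, 2320]);
translate([0, 180, 0]) cube([180, 2440, 2320]);
translate([4950, 180, 0]) cube([180, 2440, 2320]);


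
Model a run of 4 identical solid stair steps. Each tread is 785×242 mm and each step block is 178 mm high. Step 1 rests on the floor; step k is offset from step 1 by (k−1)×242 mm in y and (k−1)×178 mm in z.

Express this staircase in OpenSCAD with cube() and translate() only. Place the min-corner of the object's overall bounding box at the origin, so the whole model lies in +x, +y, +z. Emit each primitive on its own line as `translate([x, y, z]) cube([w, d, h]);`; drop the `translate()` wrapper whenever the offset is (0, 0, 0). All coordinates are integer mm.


cube([785, 242, 178]);
translate([0, 242, 178]) cube([785, 242, 178]);
translate([0, 484, 356]) cube([785, 242, 178]);
translate([0, 726, 534]) cube([785, 242, 178]);


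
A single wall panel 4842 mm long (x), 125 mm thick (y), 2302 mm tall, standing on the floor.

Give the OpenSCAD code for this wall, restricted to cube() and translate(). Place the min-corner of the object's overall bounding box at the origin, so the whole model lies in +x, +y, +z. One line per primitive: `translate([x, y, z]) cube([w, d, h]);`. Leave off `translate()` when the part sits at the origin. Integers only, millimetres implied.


cube([4842, 125, 2302]);


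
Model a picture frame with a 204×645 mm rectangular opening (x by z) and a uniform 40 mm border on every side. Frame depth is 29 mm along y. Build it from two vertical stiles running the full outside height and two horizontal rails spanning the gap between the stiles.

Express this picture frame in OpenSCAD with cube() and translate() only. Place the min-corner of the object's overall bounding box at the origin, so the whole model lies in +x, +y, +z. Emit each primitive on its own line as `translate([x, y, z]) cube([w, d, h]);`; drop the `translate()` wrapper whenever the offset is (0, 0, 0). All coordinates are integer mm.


cube([40, 29, 725]);
translate([244, 0, 0]) cube([40, 29, 725]);
translate([40, 0, 0]) cube([204, 29, 40]);
translate([40, 0, 685]) cube([204, 29, 40]);


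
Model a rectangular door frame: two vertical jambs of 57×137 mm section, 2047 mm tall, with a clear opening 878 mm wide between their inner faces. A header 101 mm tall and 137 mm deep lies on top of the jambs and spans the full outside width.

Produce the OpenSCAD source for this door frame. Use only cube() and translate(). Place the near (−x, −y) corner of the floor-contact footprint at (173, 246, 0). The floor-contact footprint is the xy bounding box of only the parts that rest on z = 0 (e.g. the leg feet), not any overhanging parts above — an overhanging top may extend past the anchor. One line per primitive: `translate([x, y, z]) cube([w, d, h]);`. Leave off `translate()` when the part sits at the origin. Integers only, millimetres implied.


translate([173, 246, 0]) cube([57, 137, 2047]);
translate([1108, 246, 0]) cube([57, 137, 2047]);
translate([173, 246, 2047]) cube([992, 137, 101]);


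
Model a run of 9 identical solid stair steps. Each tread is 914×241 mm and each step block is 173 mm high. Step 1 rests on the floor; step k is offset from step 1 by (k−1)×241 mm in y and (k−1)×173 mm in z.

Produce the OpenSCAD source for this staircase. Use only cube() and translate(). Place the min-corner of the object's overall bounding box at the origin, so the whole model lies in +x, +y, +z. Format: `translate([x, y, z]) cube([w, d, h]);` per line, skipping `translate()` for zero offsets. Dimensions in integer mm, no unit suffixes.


cube([914, 241, 173]);
translate([0, 241, 173]) cube([914, 241, 173]);
translate([0, 482, 346]) cube([914, 241, 173]);
translate([0, 723, 519]) cube([914, 241, 173]);
translate([0, 964, 692]) cube([914, 241, 173]);
translate([0, 1205, 865]) cube([914, 241, 173]);
translate([0, 1446, 1038]) cube([914, 241, 173]);
translate([0, 1687, 1211]) cube([914, 241, 173]);
translate([0, 1928, 1384]) cube([914, 241, 173]);


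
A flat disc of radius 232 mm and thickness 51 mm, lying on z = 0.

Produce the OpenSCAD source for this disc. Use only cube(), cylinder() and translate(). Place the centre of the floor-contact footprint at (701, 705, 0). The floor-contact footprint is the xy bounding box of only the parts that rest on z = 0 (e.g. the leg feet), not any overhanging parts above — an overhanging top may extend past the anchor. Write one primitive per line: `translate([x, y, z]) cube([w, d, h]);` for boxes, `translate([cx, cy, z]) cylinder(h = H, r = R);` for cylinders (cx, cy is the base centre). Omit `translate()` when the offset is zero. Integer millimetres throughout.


translate([701, 705, 0]) cylinder(h = 51, r = 232);


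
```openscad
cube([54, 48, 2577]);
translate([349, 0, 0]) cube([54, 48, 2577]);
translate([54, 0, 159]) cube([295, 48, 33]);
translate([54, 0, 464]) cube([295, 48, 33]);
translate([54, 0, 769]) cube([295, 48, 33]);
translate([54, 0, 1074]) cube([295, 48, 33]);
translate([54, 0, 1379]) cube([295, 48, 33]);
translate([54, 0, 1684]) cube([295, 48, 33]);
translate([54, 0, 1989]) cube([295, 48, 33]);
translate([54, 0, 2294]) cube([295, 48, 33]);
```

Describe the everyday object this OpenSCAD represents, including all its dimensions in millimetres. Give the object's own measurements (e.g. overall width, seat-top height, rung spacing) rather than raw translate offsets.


A straight ladder. Two 54×48 mm vertical rails, 2577 mm tall, stand 403 mm apart (outside-to-outside) with their front faces coplanar on the −y side. 8 rungs, each 48 mm deep and 33 mm tall, span between the inner faces of the rails, front faces flush with the rails. The lowest rung's underside is at z = 159 mm and rungs are spaced 305 mm apart (underside to underside).


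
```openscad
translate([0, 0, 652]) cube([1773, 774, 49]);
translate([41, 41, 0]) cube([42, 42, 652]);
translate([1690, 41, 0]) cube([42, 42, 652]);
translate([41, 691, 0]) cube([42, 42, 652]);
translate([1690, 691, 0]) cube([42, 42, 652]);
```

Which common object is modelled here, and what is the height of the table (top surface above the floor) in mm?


A table. The table height is 701 mm.

A 1773×774×49 slab sits at z = 652 on four 42 mm square posts — a table. The top surface is at 652 + 49 = 701 mm.


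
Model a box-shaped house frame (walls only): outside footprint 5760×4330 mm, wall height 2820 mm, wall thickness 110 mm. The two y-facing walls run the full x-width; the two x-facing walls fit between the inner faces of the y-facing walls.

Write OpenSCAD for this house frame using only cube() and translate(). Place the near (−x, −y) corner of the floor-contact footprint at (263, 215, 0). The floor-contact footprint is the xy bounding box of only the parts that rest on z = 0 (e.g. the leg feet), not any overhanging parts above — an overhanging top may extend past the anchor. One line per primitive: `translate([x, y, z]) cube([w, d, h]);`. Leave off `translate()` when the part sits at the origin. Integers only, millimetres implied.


translate([263, 215, 0]) cube([5760, 110, 2820]);
translate([263, 4435, 0]) cube([5760, 110, 2820]);
translate([263, 325, 0]) cube([110, 4110, 2820]);
translate([5913, 325, 0]) cube([110, 4110, 2820]);


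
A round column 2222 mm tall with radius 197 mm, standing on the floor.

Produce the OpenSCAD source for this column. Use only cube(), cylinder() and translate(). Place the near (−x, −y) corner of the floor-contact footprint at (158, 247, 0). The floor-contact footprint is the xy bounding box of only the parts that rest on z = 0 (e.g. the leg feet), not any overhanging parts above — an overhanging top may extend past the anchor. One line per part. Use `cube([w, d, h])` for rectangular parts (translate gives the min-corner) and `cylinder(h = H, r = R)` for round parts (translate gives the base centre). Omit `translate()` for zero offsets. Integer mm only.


translate([355, 444, 0]) cylinder(h = 2222, r = 197);


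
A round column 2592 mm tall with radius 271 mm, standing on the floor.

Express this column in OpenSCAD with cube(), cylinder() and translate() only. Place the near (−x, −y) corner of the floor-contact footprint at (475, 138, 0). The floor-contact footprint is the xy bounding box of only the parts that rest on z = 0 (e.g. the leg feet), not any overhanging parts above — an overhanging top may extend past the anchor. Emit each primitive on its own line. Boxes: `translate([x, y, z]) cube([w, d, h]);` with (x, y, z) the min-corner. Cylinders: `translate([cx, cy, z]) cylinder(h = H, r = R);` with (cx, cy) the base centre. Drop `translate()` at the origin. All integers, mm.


translate([746, 409, 0]) cylinder(h = 2592, r = 271);


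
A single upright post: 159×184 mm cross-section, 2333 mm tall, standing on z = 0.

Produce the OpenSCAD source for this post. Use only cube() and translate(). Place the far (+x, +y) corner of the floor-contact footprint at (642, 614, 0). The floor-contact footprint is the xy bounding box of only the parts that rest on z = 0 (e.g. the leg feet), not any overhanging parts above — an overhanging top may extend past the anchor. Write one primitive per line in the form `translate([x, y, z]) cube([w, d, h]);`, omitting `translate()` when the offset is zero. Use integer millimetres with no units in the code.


translate([483, 430, 0]) cube([159, 184, 2333]);


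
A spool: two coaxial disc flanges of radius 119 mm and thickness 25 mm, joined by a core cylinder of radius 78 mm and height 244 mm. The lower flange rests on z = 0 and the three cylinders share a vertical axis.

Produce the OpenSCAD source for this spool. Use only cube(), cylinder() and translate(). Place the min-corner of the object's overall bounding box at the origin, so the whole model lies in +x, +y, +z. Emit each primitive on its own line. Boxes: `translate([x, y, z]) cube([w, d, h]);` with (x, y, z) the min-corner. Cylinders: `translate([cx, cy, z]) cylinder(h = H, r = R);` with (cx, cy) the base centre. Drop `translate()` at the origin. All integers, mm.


translate([119, 119, 0]) cylinder(h = 25, r = 119);
translate([119, 119, 25]) cylinder(h = 244, r = 78);
translate([119, 119, 269]) cylinder(h = 25, r = 119);


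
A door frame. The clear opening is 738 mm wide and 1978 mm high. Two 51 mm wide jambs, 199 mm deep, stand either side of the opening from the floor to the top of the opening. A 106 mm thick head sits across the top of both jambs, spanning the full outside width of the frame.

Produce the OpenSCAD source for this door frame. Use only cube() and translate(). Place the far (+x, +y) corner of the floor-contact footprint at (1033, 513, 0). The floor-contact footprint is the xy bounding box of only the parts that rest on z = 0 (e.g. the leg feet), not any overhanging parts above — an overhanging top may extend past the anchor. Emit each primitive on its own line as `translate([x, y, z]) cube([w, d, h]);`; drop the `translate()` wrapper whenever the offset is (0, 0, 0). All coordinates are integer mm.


translate([193, 314, 0]) cube([51, 199, 1978]);
translate([982, 314, 0]) cube([51, 199, 1978]);
translate([193, 314, 1978]) cube([840, 199, 106]);


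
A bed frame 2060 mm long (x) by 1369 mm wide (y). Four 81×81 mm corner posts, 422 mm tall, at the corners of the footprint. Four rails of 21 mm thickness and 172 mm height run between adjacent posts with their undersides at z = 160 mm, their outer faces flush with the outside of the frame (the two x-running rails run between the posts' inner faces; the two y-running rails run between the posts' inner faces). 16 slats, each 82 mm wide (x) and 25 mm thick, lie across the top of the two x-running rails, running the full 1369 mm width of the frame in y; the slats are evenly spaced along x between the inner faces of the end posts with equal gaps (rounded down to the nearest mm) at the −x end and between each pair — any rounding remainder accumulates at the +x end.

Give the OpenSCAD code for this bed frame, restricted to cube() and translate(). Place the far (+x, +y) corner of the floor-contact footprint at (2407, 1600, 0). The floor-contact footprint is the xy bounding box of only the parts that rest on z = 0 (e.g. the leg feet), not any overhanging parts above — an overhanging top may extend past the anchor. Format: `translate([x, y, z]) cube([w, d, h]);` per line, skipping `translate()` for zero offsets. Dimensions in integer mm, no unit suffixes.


translate([347, 231, 0]) cube([81, 81, 422]);
translate([347, 1519, 0]) cube([81, 81, 422]);
translate([2326, 231, 0]) cube([81, 81, 422]);
translate([2326, 1519, 0]) cube([81, 81, 422]);
translate([428, 231, 160]) cube([1898, 21, 172]);
translate([428, 1579, 160]) cube([1898, 21, 172]);
translate([347, 312, 160]) cube([21, 1207, 172]);
translate([2386, 312, 160]) cube([21, 1207, 172]);
translate([462, 231, 332]) cube([82, 1369, 25]);
translate([578, 231, 332]) cube([82, 1369, 25]);
translate([694, 231, 332]) cube([82, 1369, 25]);
translate([810, 231, 332]) cube([82, 1369, 25]);
translate([926, 231, 332]) cube([82, 1369, 25]);
translate([1042, 231, 332]) cube([82, 1369, 25]);
translate([1158, 231, 332]) cube([82, 1369, 25]);
translate([1274, 231, 332]) cube([82, 1369, 25]);
translate([1390, 231, 332]) cube([82, 1369, 25]);
translate([1506, 231, 332]) cube([82, 1369, 25]);
translate([1622, 231, 332]) cube([82, 1369, 25]);
translate([1738, 231, 332]) cube([82, 1369, 25]);
translate([1854, 231, 332]) cube([82, 1369, 25]);
translate([1970, 231, 332]) cube([82, 1369, 25]);
translate([2086, 231, 332]) cube([82, 1369, 25]);
translate([2202, 231, 332]) cube([82, 1369, 25]);


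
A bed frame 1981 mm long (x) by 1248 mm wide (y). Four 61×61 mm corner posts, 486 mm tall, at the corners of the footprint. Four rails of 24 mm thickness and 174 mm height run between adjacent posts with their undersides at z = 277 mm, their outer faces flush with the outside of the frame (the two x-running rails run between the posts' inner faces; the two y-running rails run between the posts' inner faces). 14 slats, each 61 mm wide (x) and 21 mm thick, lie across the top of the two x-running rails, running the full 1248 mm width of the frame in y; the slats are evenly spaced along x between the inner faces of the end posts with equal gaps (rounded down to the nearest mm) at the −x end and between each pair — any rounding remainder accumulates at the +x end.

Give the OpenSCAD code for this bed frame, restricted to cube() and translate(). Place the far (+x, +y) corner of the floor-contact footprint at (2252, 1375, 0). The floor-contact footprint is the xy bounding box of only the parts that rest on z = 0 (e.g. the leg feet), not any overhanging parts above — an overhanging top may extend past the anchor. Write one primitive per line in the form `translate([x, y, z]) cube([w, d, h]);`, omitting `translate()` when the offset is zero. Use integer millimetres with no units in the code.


translate([271, 127, 0]) cube([61, 61, 486]);
translate([271, 1314, 0]) cube([61, 61, 486]);
translate([2191, 127, 0]) cube([61, 61, 486]);
translate([2191, 1314, 0]) cube([61, 61, 486]);
translate([332, 127, 277]) cube([1859, 24, 174]);
translate([332, 1351, 277]) cube([1859, 24, 174]);
translate([271, 188, 277]) cube([24, 1126, 174]);
translate([2228, 188, 277]) cube([24, 1126, 174]);
translate([399, 127, 451]) cube([61, 1248, 21]);
translate([527, 127, 451]) cube([61, 1248, 21]);
translate([655, 127, 451]) cube([61, 1248, 21]);
translate([783, 127, 451]) cube([61, 1248, 21]);
translate([911, 127, 451]) cube([61, 1248, 21]);
translate([1039, 127, 451]) cube([61, 1248, 21]);
translate([1167, 127, 451]) cube([61, 1248, 21]);
translate([1295, 127, 451]) cube([61, 1248, 21]);
translate([1423, 127, 451]) cube([61, 1248, 21]);
translate([1551, 127, 451]) cube([61, 1248, 21]);
translate([1679, 127, 451]) cube([61, 1248, 21]);
translate([1807, 127, 451]) cube([61, 1248, 21]);
translate([1935, 127, 451]) cube([61, 1248, 21]);
translate([2063, 127, 451]) cube([61, 1248, 21]);


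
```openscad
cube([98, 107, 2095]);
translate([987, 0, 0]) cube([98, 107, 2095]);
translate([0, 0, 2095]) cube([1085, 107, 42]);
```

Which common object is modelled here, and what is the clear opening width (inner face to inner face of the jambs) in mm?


A door frame. The clear opening width is 889 mm.

Two 2095 mm tall posts with a header on top — a door frame. The left jamb is 98 mm wide at x = 0; the right jamb starts at x = 987. The clear opening is 987 − 98 = 889 mm.


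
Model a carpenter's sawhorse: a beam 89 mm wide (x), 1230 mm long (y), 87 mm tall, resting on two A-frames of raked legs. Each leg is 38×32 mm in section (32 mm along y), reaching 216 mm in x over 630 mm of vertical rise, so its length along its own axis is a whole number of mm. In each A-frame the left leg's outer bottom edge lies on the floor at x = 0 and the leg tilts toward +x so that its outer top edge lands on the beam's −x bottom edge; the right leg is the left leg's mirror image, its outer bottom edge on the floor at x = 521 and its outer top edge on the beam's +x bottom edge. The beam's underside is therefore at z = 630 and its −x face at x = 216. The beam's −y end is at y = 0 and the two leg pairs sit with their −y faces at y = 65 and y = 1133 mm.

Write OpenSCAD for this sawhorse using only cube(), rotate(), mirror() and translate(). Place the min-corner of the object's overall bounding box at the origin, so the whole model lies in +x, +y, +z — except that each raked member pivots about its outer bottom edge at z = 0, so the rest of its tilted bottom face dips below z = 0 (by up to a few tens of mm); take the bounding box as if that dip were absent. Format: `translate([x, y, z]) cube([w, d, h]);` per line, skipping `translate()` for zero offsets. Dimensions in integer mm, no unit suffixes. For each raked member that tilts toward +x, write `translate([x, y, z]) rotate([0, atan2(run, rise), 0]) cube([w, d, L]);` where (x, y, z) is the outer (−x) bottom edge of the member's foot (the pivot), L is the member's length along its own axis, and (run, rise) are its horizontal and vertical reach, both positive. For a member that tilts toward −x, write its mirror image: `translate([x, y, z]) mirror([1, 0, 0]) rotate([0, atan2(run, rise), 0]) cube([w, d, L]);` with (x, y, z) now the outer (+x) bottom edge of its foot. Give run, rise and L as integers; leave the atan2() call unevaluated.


translate([216, 0, 630]) cube([89, 1230, 87]);
translate([0, 65, 0]) rotate([0, atan2(216, 630), 0]) cube([38, 32, 666]);
translate([521, 65, 0]) mirror([1, 0, 0]) rotate([0, atan2(216, 630), 0]) cube([38, 32, 666]);
translate([0, 1133, 0]) rotate([0, atan2(216, 630), 0]) cube([38, 32, 666]);
translate([521, 1133, 0]) mirror([1, 0, 0]) rotate([0, atan2(216, 630), 0]) cube([38, 32, 666]);


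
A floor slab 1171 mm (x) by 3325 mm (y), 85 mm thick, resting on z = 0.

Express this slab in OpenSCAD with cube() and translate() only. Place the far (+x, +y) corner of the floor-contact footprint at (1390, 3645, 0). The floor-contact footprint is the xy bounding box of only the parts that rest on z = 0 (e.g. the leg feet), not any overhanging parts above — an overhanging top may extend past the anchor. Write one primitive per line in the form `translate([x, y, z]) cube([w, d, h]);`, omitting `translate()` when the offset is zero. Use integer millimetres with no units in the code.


translate([219, 320, 0]) cube([1171, 3325, 85]);


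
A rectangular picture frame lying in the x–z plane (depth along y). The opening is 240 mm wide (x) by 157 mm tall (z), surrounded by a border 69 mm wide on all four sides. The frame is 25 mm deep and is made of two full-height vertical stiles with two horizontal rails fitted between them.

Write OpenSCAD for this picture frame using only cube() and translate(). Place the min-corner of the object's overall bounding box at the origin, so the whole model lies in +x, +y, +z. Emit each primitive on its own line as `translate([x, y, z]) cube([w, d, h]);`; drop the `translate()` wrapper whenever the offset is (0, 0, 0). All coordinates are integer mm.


cube([69, 25, 295]);
translate([309, 0, 0]) cube([69, 25, 295]);
translate([69, 0, 0]) cube([240, 25, 69]);
translate([69, 0, 226]) cube([240, 25, 69]);


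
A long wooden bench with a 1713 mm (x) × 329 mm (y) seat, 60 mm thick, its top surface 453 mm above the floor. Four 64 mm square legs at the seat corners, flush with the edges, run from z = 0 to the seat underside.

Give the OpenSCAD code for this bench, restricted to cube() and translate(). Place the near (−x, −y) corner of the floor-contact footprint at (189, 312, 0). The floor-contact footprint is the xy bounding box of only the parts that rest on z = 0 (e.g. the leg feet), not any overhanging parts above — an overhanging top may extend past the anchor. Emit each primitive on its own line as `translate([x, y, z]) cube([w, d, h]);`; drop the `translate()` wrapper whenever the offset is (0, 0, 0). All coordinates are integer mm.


translate([189, 312, 393]) cube([1713, 329, 60]);
translate([189, 312, 0]) cube([64, 64, 393]);
translate([189, 577, 0]) cube([64, 64, 393]);
translate([1838, 312, 0]) cube([64, 64, 393]);
translate([1838, 577, 0]) cube([64, 64, 393]);


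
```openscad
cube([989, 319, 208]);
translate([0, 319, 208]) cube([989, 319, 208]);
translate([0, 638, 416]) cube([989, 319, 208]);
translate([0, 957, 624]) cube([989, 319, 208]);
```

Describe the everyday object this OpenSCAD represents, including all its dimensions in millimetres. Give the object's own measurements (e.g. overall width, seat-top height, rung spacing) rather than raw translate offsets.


A straight staircase of 4 solid steps. Each step is 989 mm wide (x), 319 mm deep (y, the going) and 208 mm tall (the rise). The first step rests on the floor; each subsequent step sits one going further in +y and one rise higher in +z, directly behind and above the previous step with no overlap.


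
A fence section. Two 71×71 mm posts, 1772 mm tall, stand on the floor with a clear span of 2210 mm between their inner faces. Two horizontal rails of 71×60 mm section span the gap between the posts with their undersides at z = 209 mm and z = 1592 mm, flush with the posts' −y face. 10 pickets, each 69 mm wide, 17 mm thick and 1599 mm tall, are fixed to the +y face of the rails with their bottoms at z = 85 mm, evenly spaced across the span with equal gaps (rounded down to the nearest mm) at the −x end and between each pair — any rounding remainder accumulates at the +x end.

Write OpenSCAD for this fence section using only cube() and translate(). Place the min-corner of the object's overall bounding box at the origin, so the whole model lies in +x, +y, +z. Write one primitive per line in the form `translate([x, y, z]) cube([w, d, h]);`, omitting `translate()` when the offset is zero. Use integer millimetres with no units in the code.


cube([71, 71, 1772]);
translate([2281, 0, 0]) cube([71, 71, 1772]);
translate([71, 0, 209]) cube([2210, 71, 60]);
translate([71, 0, 1592]) cube([2210, 71, 60]);
translate([209, 71, 85]) cube([69, 17, 1599]);
translate([416, 71, 85]) cube([69, 17, 1599]);
translate([623, 71, 85]) cube([69, 17, 1599]);
translate([830, 71, 85]) cube([69, 17, 1599]);
translate([1037, 71, 85]) cube([69, 17, 1599]);
translate([1244, 71, 85]) cube([69, 17, 1599]);
translate([1451, 71, 85]) cube([69, 17, 1599]);
translate([1658, 71, 85]) cube([69, 17, 1599]);
translate([1865, 71, 85]) cube([69, 17, 1599]);
translate([2072, 71, 85]) cube([69, 17, 1599]);


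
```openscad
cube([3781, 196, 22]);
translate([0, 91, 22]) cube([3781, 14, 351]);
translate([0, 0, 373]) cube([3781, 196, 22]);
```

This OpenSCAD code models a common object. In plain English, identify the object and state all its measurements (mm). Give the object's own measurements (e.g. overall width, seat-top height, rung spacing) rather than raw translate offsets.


An I-beam lying along x, 3781 mm long. Overall section height 395 mm. Two flanges 196 mm wide (y) and 22 mm thick, one on the floor and one at the top; a web 14 mm thick runs between them, centred on the flange width.


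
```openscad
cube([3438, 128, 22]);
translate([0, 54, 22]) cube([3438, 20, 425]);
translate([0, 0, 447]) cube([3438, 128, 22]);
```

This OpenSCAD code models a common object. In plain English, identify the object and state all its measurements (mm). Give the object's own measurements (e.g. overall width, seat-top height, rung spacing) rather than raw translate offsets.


An I-beam lying along x, 3438 mm long. Overall section height 469 mm. Two flanges 128 mm wide (y) and 22 mm thick, one on the floor and one at the top; a web 20 mm thick runs between them, centred on the flange width.


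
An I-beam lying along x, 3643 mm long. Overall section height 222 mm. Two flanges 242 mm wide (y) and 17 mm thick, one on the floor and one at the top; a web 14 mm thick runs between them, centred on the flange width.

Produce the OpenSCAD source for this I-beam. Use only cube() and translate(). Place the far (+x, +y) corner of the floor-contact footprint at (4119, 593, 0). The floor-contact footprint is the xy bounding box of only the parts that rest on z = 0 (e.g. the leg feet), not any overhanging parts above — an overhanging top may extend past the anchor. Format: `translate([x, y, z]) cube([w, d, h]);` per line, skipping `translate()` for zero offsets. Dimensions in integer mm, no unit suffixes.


translate([476, 351, 0]) cube([3643, 242, 17]);
translate([476, 465, 17]) cube([3643, 14, 188]);
translate([476, 351, 205]) cube([3643, 242, 17]);


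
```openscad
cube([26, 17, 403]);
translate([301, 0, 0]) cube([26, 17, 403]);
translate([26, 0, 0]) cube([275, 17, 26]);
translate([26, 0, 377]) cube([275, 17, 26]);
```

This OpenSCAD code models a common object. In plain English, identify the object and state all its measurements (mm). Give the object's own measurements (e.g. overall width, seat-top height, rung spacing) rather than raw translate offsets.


A rectangular picture frame lying in the x–z plane (depth along y). The opening is 275 mm wide (x) by 351 mm tall (z), surrounded by a border 26 mm wide on all four sides. The frame is 17 mm deep and is made of two full-height vertical stiles with two horizontal rails fitted between them.


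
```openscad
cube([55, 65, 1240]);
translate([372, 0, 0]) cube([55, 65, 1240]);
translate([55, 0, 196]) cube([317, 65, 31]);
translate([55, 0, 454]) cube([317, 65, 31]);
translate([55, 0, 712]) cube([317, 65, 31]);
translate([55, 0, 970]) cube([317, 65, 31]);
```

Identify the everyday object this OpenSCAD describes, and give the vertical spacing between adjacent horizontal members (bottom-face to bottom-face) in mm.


A ladder. The rung spacing is 258 mm.

Two tall 55×65 posts with 4 short bars between them — a ladder. Adjacent rungs sit at z = 196 and z = 454, so the spacing is 454 − 196 = 258 mm.


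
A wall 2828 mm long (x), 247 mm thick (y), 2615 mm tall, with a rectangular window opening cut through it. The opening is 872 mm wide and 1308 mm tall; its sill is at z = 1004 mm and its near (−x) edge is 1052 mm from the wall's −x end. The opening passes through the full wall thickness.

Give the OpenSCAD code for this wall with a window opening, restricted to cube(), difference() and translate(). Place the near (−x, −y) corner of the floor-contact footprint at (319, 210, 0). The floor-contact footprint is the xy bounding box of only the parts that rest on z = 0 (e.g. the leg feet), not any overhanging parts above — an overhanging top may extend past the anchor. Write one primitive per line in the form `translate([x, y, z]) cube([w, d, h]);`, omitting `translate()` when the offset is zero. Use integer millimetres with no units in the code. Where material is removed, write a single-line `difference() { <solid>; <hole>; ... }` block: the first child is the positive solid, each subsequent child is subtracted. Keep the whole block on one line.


difference() { translate([319, 210, 0]) cube([2828, 247, 2615]); translate([1371, 210, 1004]) cube([872, 247, 1308]); }


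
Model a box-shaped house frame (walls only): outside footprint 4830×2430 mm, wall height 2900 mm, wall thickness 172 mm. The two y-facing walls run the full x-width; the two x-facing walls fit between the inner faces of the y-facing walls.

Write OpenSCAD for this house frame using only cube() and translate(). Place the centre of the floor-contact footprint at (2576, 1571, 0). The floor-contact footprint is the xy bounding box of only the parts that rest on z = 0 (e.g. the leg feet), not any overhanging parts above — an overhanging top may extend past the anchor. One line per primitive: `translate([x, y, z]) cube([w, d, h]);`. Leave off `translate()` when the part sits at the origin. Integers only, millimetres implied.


translate([161, 356, 0]) cube([4830, 172, 2900]);
translate([161, 2614, 0]) cube([4830, 172, 2900]);
translate([161, 528, 0]) cube([172, 2086, 2900]);
translate([4819, 528, 0]) cube([172, 2086, 2900]);


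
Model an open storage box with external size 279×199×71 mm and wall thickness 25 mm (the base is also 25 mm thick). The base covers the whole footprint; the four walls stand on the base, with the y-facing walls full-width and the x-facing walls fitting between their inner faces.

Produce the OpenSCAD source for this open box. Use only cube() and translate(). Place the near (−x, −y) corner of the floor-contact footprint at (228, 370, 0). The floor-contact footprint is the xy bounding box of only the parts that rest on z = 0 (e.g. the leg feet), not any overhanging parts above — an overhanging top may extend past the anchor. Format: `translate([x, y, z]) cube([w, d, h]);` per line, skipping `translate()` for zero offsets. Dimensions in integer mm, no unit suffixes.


translate([228, 370, 0]) cube([279, 199, 25]);
translate([228, 370, 25]) cube([279, 25, 46]);
translate([228, 544, 25]) cube([279, 25, 46]);
translate([228, 395, 25]) cube([25, 149, 46]);
translate([482, 395, 25]) cube([25, 149, 46]);


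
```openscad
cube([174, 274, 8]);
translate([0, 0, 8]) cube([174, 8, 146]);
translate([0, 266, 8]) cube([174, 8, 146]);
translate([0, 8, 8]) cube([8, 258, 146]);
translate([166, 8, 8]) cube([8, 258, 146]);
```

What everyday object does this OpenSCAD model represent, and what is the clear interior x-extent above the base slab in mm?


An open box. The internal width is 158 mm.

A 174×274 base slab with four walls standing on it — an open box. The base is 174 mm wide and the walls are 8 mm thick, so the internal width is 174 − 2 × 8 = 158 mm.


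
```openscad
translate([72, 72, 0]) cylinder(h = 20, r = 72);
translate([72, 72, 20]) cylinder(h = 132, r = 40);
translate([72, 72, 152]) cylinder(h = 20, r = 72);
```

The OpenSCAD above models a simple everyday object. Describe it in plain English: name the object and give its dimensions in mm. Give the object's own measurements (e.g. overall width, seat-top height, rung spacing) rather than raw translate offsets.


A spool: two coaxial disc flanges of radius 72 mm and thickness 20 mm, joined by a core cylinder of radius 40 mm and height 132 mm. The lower flange rests on z = 0 and the three cylinders share a vertical axis.


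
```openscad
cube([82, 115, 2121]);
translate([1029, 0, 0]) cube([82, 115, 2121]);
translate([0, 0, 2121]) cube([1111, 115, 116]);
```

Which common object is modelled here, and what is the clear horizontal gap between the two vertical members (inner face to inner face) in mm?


A door frame. The clear opening width is 947 mm.

Two 2121 mm tall posts with a header on top — a door frame. The left jamb is 82 mm wide at x = 0; the right jamb starts at x = 1029. The clear opening is 1029 − 82 = 947 mm.


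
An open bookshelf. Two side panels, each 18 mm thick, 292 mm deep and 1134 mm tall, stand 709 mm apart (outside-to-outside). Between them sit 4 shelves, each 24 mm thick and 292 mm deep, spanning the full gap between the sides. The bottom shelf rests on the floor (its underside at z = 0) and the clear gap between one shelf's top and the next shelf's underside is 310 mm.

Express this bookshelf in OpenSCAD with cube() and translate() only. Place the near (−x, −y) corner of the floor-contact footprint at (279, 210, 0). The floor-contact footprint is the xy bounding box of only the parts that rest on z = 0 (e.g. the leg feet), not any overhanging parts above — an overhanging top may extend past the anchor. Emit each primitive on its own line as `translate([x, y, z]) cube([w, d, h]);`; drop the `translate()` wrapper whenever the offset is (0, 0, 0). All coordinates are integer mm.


translate([279, 210, 0]) cube([18, 292, 1134]);
translate([970, 210, 0]) cube([18, 292, 1134]);
translate([297, 210, 0]) cube([673, 292, 24]);
translate([297, 210, 334]) cube([673, 292, 24]);
translate([297, 210, 668]) cube([673, 292, 24]);
translate([297, 210, 1002]) cube([673, 292, 24]);


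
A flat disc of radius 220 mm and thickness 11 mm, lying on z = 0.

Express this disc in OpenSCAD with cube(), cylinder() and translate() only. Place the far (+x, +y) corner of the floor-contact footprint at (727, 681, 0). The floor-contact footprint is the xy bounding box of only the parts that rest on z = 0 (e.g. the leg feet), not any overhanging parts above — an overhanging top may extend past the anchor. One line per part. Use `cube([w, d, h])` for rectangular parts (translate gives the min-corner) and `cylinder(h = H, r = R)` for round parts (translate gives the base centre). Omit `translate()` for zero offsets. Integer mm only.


translate([507, 461, 0]) cylinder(h = 11, r = 220);


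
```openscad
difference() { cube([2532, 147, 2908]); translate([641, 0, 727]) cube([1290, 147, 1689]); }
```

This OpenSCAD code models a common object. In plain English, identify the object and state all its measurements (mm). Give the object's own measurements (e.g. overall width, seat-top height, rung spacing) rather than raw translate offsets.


A wall 2532 mm long (x), 147 mm thick (y), 2908 mm tall, with a rectangular window opening cut through it. The opening is 1290 mm wide and 1689 mm tall; its sill is at z = 727 mm and its near (−x) edge is 641 mm from the wall's −x end. The opening passes through the full wall thickness.


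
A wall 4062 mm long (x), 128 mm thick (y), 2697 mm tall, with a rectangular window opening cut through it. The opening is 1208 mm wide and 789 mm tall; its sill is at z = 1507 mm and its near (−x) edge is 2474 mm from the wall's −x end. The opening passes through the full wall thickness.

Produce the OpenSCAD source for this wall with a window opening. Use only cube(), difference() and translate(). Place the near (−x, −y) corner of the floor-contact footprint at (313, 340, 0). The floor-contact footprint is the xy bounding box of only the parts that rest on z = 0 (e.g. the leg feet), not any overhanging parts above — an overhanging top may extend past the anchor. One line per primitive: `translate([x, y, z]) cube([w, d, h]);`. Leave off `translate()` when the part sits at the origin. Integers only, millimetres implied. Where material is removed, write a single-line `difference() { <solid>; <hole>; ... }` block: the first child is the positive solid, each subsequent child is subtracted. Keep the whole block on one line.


difference() { translate([313, 340, 0]) cube([4062, 128, 2697]); translate([2787, 340, 1507]) cube([1208, 128, 789]); }


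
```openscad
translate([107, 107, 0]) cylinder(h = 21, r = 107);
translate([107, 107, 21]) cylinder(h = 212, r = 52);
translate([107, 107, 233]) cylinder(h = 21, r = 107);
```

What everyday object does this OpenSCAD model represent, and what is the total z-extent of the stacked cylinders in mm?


A spool. The overall height is 254 mm.

Three coaxial cylinders, large–small–large — a spool. Two 21 mm flanges and a 212 mm core give 21 + 212 + 21 = 254 mm.


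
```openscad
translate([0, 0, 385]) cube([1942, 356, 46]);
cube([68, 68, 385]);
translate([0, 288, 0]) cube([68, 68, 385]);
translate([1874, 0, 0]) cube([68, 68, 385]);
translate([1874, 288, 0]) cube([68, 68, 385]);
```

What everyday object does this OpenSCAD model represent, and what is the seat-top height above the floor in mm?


A bench. The seat-top height is 431 mm.

A long slab on four corner posts — a bench. The slab sits at z = 385 with thickness 46, so the top is 385 + 46 = 431 mm.


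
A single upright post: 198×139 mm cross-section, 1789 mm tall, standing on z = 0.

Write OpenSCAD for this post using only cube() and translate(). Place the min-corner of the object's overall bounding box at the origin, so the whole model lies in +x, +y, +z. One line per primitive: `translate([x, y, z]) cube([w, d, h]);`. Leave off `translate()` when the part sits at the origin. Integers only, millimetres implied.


cube([198, 139, 1789]);


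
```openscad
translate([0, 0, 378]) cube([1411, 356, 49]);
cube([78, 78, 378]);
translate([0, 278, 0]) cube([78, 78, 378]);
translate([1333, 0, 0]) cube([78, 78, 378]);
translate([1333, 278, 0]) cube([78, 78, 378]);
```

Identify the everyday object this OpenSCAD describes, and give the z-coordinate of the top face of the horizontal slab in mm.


A bench. The seat-top height is 427 mm.

A long slab on four corner posts — a bench. The slab sits at z = 378 with thickness 49, so the top is 378 + 49 = 427 mm.


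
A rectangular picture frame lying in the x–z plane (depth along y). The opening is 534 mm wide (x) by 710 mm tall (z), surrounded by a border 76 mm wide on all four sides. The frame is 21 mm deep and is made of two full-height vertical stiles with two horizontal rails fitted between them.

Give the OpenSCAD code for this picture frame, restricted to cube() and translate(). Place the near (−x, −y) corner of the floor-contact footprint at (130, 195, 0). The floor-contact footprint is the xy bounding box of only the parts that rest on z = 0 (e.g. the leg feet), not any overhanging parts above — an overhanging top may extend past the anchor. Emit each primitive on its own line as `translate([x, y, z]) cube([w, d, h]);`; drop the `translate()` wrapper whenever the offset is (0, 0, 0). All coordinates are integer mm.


translate([130, 195, 0]) cube([76, 21, 862]);
translate([740, 195, 0]) cube([76, 21, 862]);
translate([206, 195, 0]) cube([534, 21, 76]);
translate([206, 195, 786]) cube([534, 21, 76]);
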